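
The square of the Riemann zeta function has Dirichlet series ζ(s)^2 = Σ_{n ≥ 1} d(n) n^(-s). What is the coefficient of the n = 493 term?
d(493) = 4

ζ(s)^2 = (Σ 1/m^s)(Σ 1/k^s). The coefficient of 1/n^s in the product is the number of ordered pairs (m, k) with mk = n, which equals d(n). For n = 493, divisors are [1, 17, 29, 493], so d(493) = 4.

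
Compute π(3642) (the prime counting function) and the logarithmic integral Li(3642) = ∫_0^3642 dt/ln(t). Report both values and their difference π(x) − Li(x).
π(3642) = 509;  Li(3642) ≈ 521.96;  π(x) − Li(x) ≈ -12.96.

Direct count of primes ≤ 3642 gives π(3642) = 509. Numerical evaluation of the logarithmic integral gives Li(3642) ≈ 521.96. The difference π(x) − Li(x) ≈ -12.96 is typically negative for small/moderate x (Li(x) overestimates), though Littlewood's theorem shows this sign changes infinitely often.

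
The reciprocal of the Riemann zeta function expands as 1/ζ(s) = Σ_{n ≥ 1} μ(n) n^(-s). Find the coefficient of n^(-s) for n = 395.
μ(395) = 1

Factor n = 395 = 5 · 79. μ(n) = 0 if any exponent ≥ 2 (not squarefree); otherwise μ(n) = (−1)^{ω(n)} where ω(n) is the number of distinct prime factors. Applying: μ(395) = 1.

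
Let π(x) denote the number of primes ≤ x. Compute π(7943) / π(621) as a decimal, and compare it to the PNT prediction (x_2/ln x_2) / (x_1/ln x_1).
π(7943)/π(621) = 1003/114 ≈ 8.7982;  PNT prediction ≈ 9.1604.

π(621) = 114 and π(7943) = 1003, so π(7943)/π(621) ≈ 8.7982. The PNT-predicted ratio is (7943/ln(7943)) / (621/ln(621)) ≈ 9.1604. The two agree to within a few percent, as expected.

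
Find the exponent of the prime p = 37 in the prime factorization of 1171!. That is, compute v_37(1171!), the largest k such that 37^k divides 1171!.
v_37(1171!) = 31

Legendre's formula: v_p(n!) = Σ_{k ≥ 1} ⌊n / p^k⌋. For p = 37, n = 1171, the terms are:
  ⌊1171/37^1⌋ = ⌊1171/37⌋ = 31
(the next term ⌊1171/37^2⌋ = 0, terminating the sum). Summing: v_37(1171!) = 31 = 31.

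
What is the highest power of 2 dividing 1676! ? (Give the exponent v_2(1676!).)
v_2(1676!) = 1671

Legendre's formula: v_p(n!) = Σ_{k ≥ 1} ⌊n / p^k⌋. For p = 2, n = 1676, the terms are:
  ⌊1676/2^1⌋ = ⌊1676/2⌋ = 838
  ⌊1676/2^2⌋ = ⌊1676/4⌋ = 419
  ⌊1676/2^3⌋ = ⌊1676/8⌋ = 209
  ⌊1676/2^4⌋ = ⌊1676/16⌋ = 104
  ⌊1676/2^5⌋ = ⌊1676/32⌋ = 52
  ⌊1676/2^6⌋ = ⌊1676/64⌋ = 26
  ⌊1676/2^7⌋ = ⌊1676/128⌋ = 13
  ⌊1676/2^8⌋ = ⌊1676/256⌋ = 6
  ⌊1676/2^9⌋ = ⌊1676/512⌋ = 3
  ⌊1676/2^10⌋ = ⌊1676/1024⌋ = 1
(the next term ⌊1676/2^11⌋ = 0, terminating the sum). Summing: v_2(1676!) = 838 + 419 + 209 + 104 + 52 + 26 + 13 + 6 + 3 + 1 = 1671.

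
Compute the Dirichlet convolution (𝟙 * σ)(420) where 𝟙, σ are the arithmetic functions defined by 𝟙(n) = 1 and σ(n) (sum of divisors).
(𝟙 * σ)(420) = 3465

Divisors of 420: [1, 2, 3, 4, 5, 6, 7, 10, 12, 14, 15, 20, 21, 28, 30, 35, 42, 60, 70, 84, 105, 140, 210, 420]. For each d | 420:
  d = 1: 𝟙(1) · σ(420/1) = 1 · 1344 = 1344
  d = 2: 𝟙(2) · σ(420/2) = 1 · 576 = 576
  d = 3: 𝟙(3) · σ(420/3) = 1 · 336 = 336
  d = 4: 𝟙(4) · σ(420/4) = 1 · 192 = 192
  d = 5: 𝟙(5) · σ(420/5) = 1 · 224 = 224
  d = 6: 𝟙(6) · σ(420/6) = 1 · 144 = 144
  d = 7: 𝟙(7) · σ(420/7) = 1 · 168 = 168
  d = 10: 𝟙(10) · σ(420/10) = 1 · 96 = 96
  d = 12: 𝟙(12) · σ(420/12) = 1 · 48 = 48
  d = 14: 𝟙(14) · σ(420/14) = 1 · 72 = 72
  d = 15: 𝟙(15) · σ(420/15) = 1 · 56 = 56
  d = 20: 𝟙(20) · σ(420/20) = 1 · 32 = 32
  d = 21: 𝟙(21) · σ(420/21) = 1 · 42 = 42
  d = 28: 𝟙(28) · σ(420/28) = 1 · 24 = 24
  d = 30: 𝟙(30) · σ(420/30) = 1 · 24 = 24
  d = 35: 𝟙(35) · σ(420/35) = 1 · 28 = 28
  d = 42: 𝟙(42) · σ(420/42) = 1 · 18 = 18
  d = 60: 𝟙(60) · σ(420/60) = 1 · 8 = 8
  d = 70: 𝟙(70) · σ(420/70) = 1 · 12 = 12
  d = 84: 𝟙(84) · σ(420/84) = 1 · 6 = 6
  d = 105: 𝟙(105) · σ(420/105) = 1 · 7 = 7
  d = 140: 𝟙(140) · σ(420/140) = 1 · 4 = 4
  d = 210: 𝟙(210) · σ(420/210) = 1 · 3 = 3
  d = 420: 𝟙(420) · σ(420/420) = 1 · 1 = 1
Summing: (𝟙 * σ)(420) = 1344 + 576 + 336 + 192 + 224 + 144 + 168 + 96 + 48 + 72 + 56 + 32 + 42 + 24 + 24 + 28 + 18 + 8 + 12 + 6 + 7 + 4 + 3 + 1 = 3465.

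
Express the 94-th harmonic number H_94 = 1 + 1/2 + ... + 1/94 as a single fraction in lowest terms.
H_94 = 3684269126502577787295988888472646995861/718766754945489455304472257065075294400

Direct summation: H_94 = 1 + 1/2 + ... + 1/94. The least common denominator is lcm(1, ..., 94) = 718766754945489455304472257065075294400; over this denominator the numerator is 718766754945489455304472257065075294400 + 359383377472744727652236128532537647200 + 239588918315163151768157419021691764800 + 179691688736372363826118064266268823600 + 143753350989097891060894451413015058880 + 119794459157581575884078709510845882400 + 102680964992212779329210322437867899200 + 89845844368186181913059032133134411800 + 79862972771721050589385806340563921600 + 71876675494548945530447225706507529440 + 65342432267771768664042932460461390400 + 59897229578790787942039354755422941200 + 55289750380422265792651712081928868800 + 51340482496106389664605161218933949600 + 47917783663032630353631483804338352960 + 44922922184093090956529516066567205900 + 42280397349734673841439544533239723200 + 39931486385860525294692903170281960800 + 37829829207657339752866960898161857600 + 35938337747274472765223612853253764720 + 34226988330737593109736774145955966400 + 32671216133885884332021466230230695200 + 31250728475890845882803141611525012800 + 29948614789395393971019677377711470600 + 28750670197819578212178890282603011776 + 27644875190211132896325856040964434400 + 26620990923907016863128602113521307200 + 25670241248053194832302580609466974800 + 24785060515361705355326629553968113600 + 23958891831516315176815741902169176480 + 23186024353080305009821685711776622400 + 22461461092046545478264758033283602950 + 21780810755923922888014310820153796800 + 21140198674867336920719772266619861600 + 20536192998442555865842064487573579840 + 19965743192930262647346451585140980400 + 19426128512040255548769520461218251200 + 18914914603828669876433480449080928800 + 18429916793474088597550570693976289600 + 17969168873637236382611806426626882360 + 17530896462085108665962737977196958400 + 17113494165368796554868387072977983200 + 16715505928964871053592378071280820800 + 16335608066942942166010733115115347600 + 15972594554344210117877161268112784320 + 15625364237945422941401570805762506400 + 15292909679691265006478133129044155200 + 14974307394697696985509838688855735300 + 14668709284601825618458617491123985600 + 14375335098909789106089445141301505888 + 14093465783244891280479848177746574400 + 13822437595105566448162928020482217200 + 13561636885763951986876835038963684800 + 13310495461953508431564301056760653600 + 13068486453554353732808586492092278080 + 12835120624026597416151290304733487400 + 12609943069219113250955653632720619200 + 12392530257680852677663314776984056800 + 12182487371957448394991055204492801600 + 11979445915758157588407870951084588240 + 11783061556483433693515938640411070400 + 11593012176540152504910842855888311200 + 11408996110245864369912258048651988800 + 11230730546023272739132379016641801475 + 11057950076084453158530342416385773760 + 10890405377961961444007155410076898400 + 10727862014111782914992123239777243200 + 10570099337433668460359886133309930800 + 10416909491963615294267713870508337600 + 10268096499221277932921032243786789920 + 10123475421767457116964397986832046400 + 9982871596465131323673225792570490200 + 9846119930760129524718798041987332800 + 9713064256020127774384760230609125600 + 9583556732606526070726296760867670592 + 9457457301914334938216740224540464400 + 9334633181110252666291847494351627200 + 9214958396737044298775285346988144800 + 9098313353740372851955345026140193600 + 8984584436818618191305903213313441180 + 8873663641302338954376200704507102400 + 8765448231042554332981368988598479200 + 8659840421029993437403280205603316800 + 8556747082684398277434193536488991600 + 8456079469946934768287908906647944640 + 8357752964482435526796189035640410400 + 8261686838453901785108876517989371200 + 8167804033471471083005366557557673800 + 8076030954443701744994070304101969600 + 7986297277172105058938580634056392160 + 7898535768631752256093101725989838400 + 7812682118972711470700785402881253200 + 7728674784360101669940561903925540800 + 7646454839845632503239066564522077600 = 3684269126502577787295988888472646995861, so H_94 = 3684269126502577787295988888472646995861/718766754945489455304472257065075294400 (already in lowest terms) ≈ 5.12582. (The PNT-adjacent estimate ln(94) + γ ≈ 5.12051 matches within O(1/n).)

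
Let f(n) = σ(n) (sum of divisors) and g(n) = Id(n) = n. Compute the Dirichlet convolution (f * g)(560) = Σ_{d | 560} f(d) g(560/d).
(σ * Id)(560) = 21285

Divisors of 560: [1, 2, 4, 5, 7, 8, 10, 14, 16, 20, 28, 35, 40, 56, 70, 80, 112, 140, 280, 560]. For each d | 560:
  d = 1: σ(1) · Id(560/1) = 1 · 560 = 560
  d = 2: σ(2) · Id(560/2) = 3 · 280 = 840
  d = 4: σ(4) · Id(560/4) = 7 · 140 = 980
  d = 5: σ(5) · Id(560/5) = 6 · 112 = 672
  d = 7: σ(7) · Id(560/7) = 8 · 80 = 640
  d = 8: σ(8) · Id(560/8) = 15 · 70 = 1050
  d = 10: σ(10) · Id(560/10) = 18 · 56 = 1008
  d = 14: σ(14) · Id(560/14) = 24 · 40 = 960
  d = 16: σ(16) · Id(560/16) = 31 · 35 = 1085
  d = 20: σ(20) · Id(560/20) = 42 · 28 = 1176
  d = 28: σ(28) · Id(560/28) = 56 · 20 = 1120
  d = 35: σ(35) · Id(560/35) = 48 · 16 = 768
  d = 40: σ(40) · Id(560/40) = 90 · 14 = 1260
  d = 56: σ(56) · Id(560/56) = 120 · 10 = 1200
  d = 70: σ(70) · Id(560/70) = 144 · 8 = 1152
  d = 80: σ(80) · Id(560/80) = 186 · 7 = 1302
  d = 112: σ(112) · Id(560/112) = 248 · 5 = 1240
  d = 140: σ(140) · Id(560/140) = 336 · 4 = 1344
  d = 280: σ(280) · Id(560/280) = 720 · 2 = 1440
  d = 560: σ(560) · Id(560/560) = 1488 · 1 = 1488
Summing: (σ * Id)(560) = 560 + 840 + 980 + 672 + 640 + 1050 + 1008 + 960 + 1085 + 1176 + 1120 + 768 + 1260 + 1200 + 1152 + 1302 + 1240 + 1344 + 1440 + 1488 = 21285.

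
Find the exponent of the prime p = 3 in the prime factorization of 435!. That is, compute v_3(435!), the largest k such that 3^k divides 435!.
v_3(435!) = 215

Legendre's formula: v_p(n!) = Σ_{k ≥ 1} ⌊n / p^k⌋. For p = 3, n = 435, the terms are:
  ⌊435/3^1⌋ = ⌊435/3⌋ = 145
  ⌊435/3^2⌋ = ⌊435/9⌋ = 48
  ⌊435/3^3⌋ = ⌊435/27⌋ = 16
  ⌊435/3^4⌋ = ⌊435/81⌋ = 5
  ⌊435/3^5⌋ = ⌊435/243⌋ = 1
(the next term ⌊435/3^6⌋ = 0, terminating the sum). Summing: v_3(435!) = 145 + 48 + 16 + 5 + 1 = 215.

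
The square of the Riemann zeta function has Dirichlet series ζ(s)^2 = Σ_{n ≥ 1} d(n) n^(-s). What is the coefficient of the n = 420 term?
d(420) = 24

ζ(s)^2 = (Σ 1/m^s)(Σ 1/k^s). The coefficient of 1/n^s in the product is the number of ordered pairs (m, k) with mk = n, which equals d(n). For n = 420, divisors are [1, 2, 3, 4, 5, 6, 7, 10, 12, 14, 15, 20, 21, 28, 30, 35, 42, 60, 70, 84, 105, 140, 210, 420], so d(420) = 24.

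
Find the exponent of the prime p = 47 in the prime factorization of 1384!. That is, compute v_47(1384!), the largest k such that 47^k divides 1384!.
v_47(1384!) = 29

Legendre's formula: v_p(n!) = Σ_{k ≥ 1} ⌊n / p^k⌋. For p = 47, n = 1384, the terms are:
  ⌊1384/47^1⌋ = ⌊1384/47⌋ = 29
(the next term ⌊1384/47^2⌋ = 0, terminating the sum). Summing: v_47(1384!) = 29 = 29.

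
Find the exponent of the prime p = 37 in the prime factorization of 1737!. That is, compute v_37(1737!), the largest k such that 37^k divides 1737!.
v_37(1737!) = 47

Legendre's formula: v_p(n!) = Σ_{k ≥ 1} ⌊n / p^k⌋. For p = 37, n = 1737, the terms are:
  ⌊1737/37^1⌋ = ⌊1737/37⌋ = 46
  ⌊1737/37^2⌋ = ⌊1737/1369⌋ = 1
(the next term ⌊1737/37^3⌋ = 0, terminating the sum). Summing: v_37(1737!) = 46 + 1 = 47.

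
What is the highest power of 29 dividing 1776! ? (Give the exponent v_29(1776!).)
v_29(1776!) = 63

Legendre's formula: v_p(n!) = Σ_{k ≥ 1} ⌊n / p^k⌋. For p = 29, n = 1776, the terms are:
  ⌊1776/29^1⌋ = ⌊1776/29⌋ = 61
  ⌊1776/29^2⌋ = ⌊1776/841⌋ = 2
(the next term ⌊1776/29^3⌋ = 0, terminating the sum). Summing: v_29(1776!) = 61 + 2 = 63.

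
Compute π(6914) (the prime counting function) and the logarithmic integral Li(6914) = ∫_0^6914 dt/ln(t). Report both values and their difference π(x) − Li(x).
π(6914) = 889;  Li(6914) ≈ 904.61;  π(x) − Li(x) ≈ -15.61.

Direct count of primes ≤ 6914 gives π(6914) = 889. Numerical evaluation of the logarithmic integral gives Li(6914) ≈ 904.61. The difference π(x) − Li(x) ≈ -15.61 is typically negative for small/moderate x (Li(x) overestimates), though Littlewood's theorem shows this sign changes infinitely often.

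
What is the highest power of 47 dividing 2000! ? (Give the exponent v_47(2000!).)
v_47(2000!) = 42

Legendre's formula: v_p(n!) = Σ_{k ≥ 1} ⌊n / p^k⌋. For p = 47, n = 2000, the terms are:
  ⌊2000/47^1⌋ = ⌊2000/47⌋ = 42
(the next term ⌊2000/47^2⌋ = 0, terminating the sum). Summing: v_47(2000!) = 42 = 42.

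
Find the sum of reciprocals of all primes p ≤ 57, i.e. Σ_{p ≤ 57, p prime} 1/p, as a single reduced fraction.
Σ 1/p = 54766551458687142251/32589158477190044730

π(57) = 16, so the primes ≤ 57 are [2, 3, 5, 7, 11, 13, 17, 19, 23, 29, 31, 37, 41, 43, 47, 53]. Summing 1/p over these primes: 54766551458687142251/32589158477190044730 ≈ 1.6805. Mertens estimate ln ln(57) + 0.2615 ≈ 1.6585.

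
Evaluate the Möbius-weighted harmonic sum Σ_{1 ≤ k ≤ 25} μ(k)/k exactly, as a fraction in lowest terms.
Σ μ(k)/k = -249979/223092870

Values of μ(k) for 1 ≤ k ≤ 25: μ(1) = 1, μ(2) = -1, μ(3) = -1, μ(5) = -1, μ(6) = 1, μ(7) = -1, μ(10) = 1, μ(11) = -1, μ(13) = -1, μ(14) = 1, μ(15) = 1, μ(17) = -1, μ(19) = -1, μ(21) = 1, μ(22) = 1, μ(23) = -1, with μ = 0 on non-squarefree integers. Summing μ(k)/k for k where μ(k) ≠ 0 gives -249979/223092870 ≈ -0.0011. (PNT ⟺ this sum → 0 as n → ∞.)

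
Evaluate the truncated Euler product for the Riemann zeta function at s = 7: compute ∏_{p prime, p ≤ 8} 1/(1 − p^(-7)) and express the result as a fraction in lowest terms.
∏ = 375226779375000/372119874050737

The primes p ≤ 8 are [2, 3, 5, 7]. For each prime, (1 − 1/p^7)^(-1) = p^7 / (p^7 − 1). The product is (1 − 1/2^7)^(-1), (1 − 1/3^7)^(-1), (1 − 1/5^7)^(-1), (1 − 1/7^7)^(-1) = ∏ p^7 / (p^7 − 1) = 375226779375000/372119874050737.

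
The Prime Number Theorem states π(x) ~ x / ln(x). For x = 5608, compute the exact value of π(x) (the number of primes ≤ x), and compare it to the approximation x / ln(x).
π(5608) = 738;  x/ln(x) ≈ 649.68;  relative error ≈ 11.97%.

Directly count primes up to 5608: π(5608) = 738. The PNT approximation gives 5608/ln(5608) ≈ 5608/8.63195 ≈ 649.68. Relative error (π(x) − x/ln(x)) / π(x) ≈ 11.97%; the approximation is known to undercount slightly (Li(x) is a better estimate).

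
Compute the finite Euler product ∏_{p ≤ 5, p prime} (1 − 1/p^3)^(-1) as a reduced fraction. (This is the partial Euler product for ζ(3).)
∏ = 3375/2821

The primes p ≤ 5 are [2, 3, 5]. For each prime, (1 − 1/p^3)^(-1) = p^3 / (p^3 − 1). The product is (1 − 1/2^3)^(-1), (1 − 1/3^3)^(-1), (1 − 1/5^3)^(-1) = ∏ p^3 / (p^3 − 1) = 3375/2821.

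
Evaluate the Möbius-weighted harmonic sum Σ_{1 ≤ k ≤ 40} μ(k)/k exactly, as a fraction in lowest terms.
Σ μ(k)/k = 124873406579/2473579378270

Values of μ(k) for 1 ≤ k ≤ 40: μ(1) = 1, μ(2) = -1, μ(3) = -1, μ(5) = -1, μ(6) = 1, μ(7) = -1, μ(10) = 1, μ(11) = -1, μ(13) = -1, μ(14) = 1, μ(15) = 1, μ(17) = -1, μ(19) = -1, μ(21) = 1, μ(22) = 1, μ(23) = -1, μ(26) = 1, μ(29) = -1, μ(30) = -1, μ(31) = -1, μ(33) = 1, μ(34) = 1, μ(35) = 1, μ(37) = -1, μ(38) = 1, μ(39) = 1, with μ = 0 on non-squarefree integers. Summing μ(k)/k for k where μ(k) ≠ 0 gives 124873406579/2473579378270 ≈ 0.0505. (PNT ⟺ this sum → 0 as n → ∞.)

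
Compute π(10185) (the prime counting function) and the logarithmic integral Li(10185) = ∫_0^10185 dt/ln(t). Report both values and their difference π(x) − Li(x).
π(10185) = 1251;  Li(10185) ≈ 1266.20;  π(x) − Li(x) ≈ -15.20.

Direct count of primes ≤ 10185 gives π(10185) = 1251. Numerical evaluation of the logarithmic integral gives Li(10185) ≈ 1266.20. The difference π(x) − Li(x) ≈ -15.20 is typically negative for small/moderate x (Li(x) overestimates), though Littlewood's theorem shows this sign changes infinitely often.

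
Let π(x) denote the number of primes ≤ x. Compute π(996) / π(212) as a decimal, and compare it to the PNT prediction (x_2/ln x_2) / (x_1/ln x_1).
π(996)/π(212) = 167/47 ≈ 3.5532;  PNT prediction ≈ 3.6452.

π(212) = 47 and π(996) = 167, so π(996)/π(212) ≈ 3.5532. The PNT-predicted ratio is (996/ln(996)) / (212/ln(212)) ≈ 3.6452. The two agree to within a few percent, as expected.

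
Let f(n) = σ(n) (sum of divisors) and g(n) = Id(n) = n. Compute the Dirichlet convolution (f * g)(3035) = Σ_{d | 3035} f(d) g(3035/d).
(σ * Id)(3035) = 13365

Divisors of 3035: [1, 5, 607, 3035]. For each d | 3035:
  d = 1: σ(1) · Id(3035/1) = 1 · 3035 = 3035
  d = 5: σ(5) · Id(3035/5) = 6 · 607 = 3642
  d = 607: σ(607) · Id(3035/607) = 608 · 5 = 3040
  d = 3035: σ(3035) · Id(3035/3035) = 3648 · 1 = 3648
Summing: (σ * Id)(3035) = 3035 + 3642 + 3040 + 3648 = 13365.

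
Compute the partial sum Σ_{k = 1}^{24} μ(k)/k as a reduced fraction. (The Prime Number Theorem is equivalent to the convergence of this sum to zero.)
Σ μ(k)/k = -249979/223092870

Values of μ(k) for 1 ≤ k ≤ 24: μ(1) = 1, μ(2) = -1, μ(3) = -1, μ(5) = -1, μ(6) = 1, μ(7) = -1, μ(10) = 1, μ(11) = -1, μ(13) = -1, μ(14) = 1, μ(15) = 1, μ(17) = -1, μ(19) = -1, μ(21) = 1, μ(22) = 1, μ(23) = -1, with μ = 0 on non-squarefree integers. Summing μ(k)/k for k where μ(k) ≠ 0 gives -249979/223092870 ≈ -0.0011. (PNT ⟺ this sum → 0 as n → ∞.)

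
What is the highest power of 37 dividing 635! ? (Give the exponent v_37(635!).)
v_37(635!) = 17

Legendre's formula: v_p(n!) = Σ_{k ≥ 1} ⌊n / p^k⌋. For p = 37, n = 635, the terms are:
  ⌊635/37^1⌋ = ⌊635/37⌋ = 17
(the next term ⌊635/37^2⌋ = 0, terminating the sum). Summing: v_37(635!) = 17 = 17.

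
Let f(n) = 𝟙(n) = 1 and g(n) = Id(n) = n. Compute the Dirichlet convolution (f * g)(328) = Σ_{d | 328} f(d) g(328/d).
(𝟙 * Id)(328) = 630

Divisors of 328: [1, 2, 4, 8, 41, 82, 164, 328]. For each d | 328:
  d = 1: 𝟙(1) · Id(328/1) = 1 · 328 = 328
  d = 2: 𝟙(2) · Id(328/2) = 1 · 164 = 164
  d = 4: 𝟙(4) · Id(328/4) = 1 · 82 = 82
  d = 8: 𝟙(8) · Id(328/8) = 1 · 41 = 41
  d = 41: 𝟙(41) · Id(328/41) = 1 · 8 = 8
  d = 82: 𝟙(82) · Id(328/82) = 1 · 4 = 4
  d = 164: 𝟙(164) · Id(328/164) = 1 · 2 = 2
  d = 328: 𝟙(328) · Id(328/328) = 1 · 1 = 1
Summing: (𝟙 * Id)(328) = 328 + 164 + 82 + 41 + 8 + 4 + 2 + 1 = 630.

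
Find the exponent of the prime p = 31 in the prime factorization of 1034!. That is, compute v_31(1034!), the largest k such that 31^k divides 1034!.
v_31(1034!) = 34

Legendre's formula: v_p(n!) = Σ_{k ≥ 1} ⌊n / p^k⌋. For p = 31, n = 1034, the terms are:
  ⌊1034/31^1⌋ = ⌊1034/31⌋ = 33
  ⌊1034/31^2⌋ = ⌊1034/961⌋ = 1
(the next term ⌊1034/31^3⌋ = 0, terminating the sum). Summing: v_31(1034!) = 33 + 1 = 34.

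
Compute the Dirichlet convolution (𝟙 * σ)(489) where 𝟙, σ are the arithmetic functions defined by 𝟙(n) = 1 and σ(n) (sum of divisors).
(𝟙 * σ)(489) = 825

Divisors of 489: [1, 3, 163, 489]. For each d | 489:
  d = 1: 𝟙(1) · σ(489/1) = 1 · 656 = 656
  d = 3: 𝟙(3) · σ(489/3) = 1 · 164 = 164
  d = 163: 𝟙(163) · σ(489/163) = 1 · 4 = 4
  d = 489: 𝟙(489) · σ(489/489) = 1 · 1 = 1
Summing: (𝟙 * σ)(489) = 656 + 164 + 4 + 1 = 825.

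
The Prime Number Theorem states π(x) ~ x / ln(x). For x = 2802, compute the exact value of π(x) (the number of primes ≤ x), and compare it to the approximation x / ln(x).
π(2802) = 408;  x/ln(x) ≈ 352.98;  relative error ≈ 13.48%.

Directly count primes up to 2802: π(2802) = 408. The PNT approximation gives 2802/ln(2802) ≈ 2802/7.93809 ≈ 352.98. Relative error (π(x) − x/ln(x)) / π(x) ≈ 13.48%; the approximation is known to undercount slightly (Li(x) is a better estimate).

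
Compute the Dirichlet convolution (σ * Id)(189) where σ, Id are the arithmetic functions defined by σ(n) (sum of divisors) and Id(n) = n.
(σ * Id)(189) = 2130

Divisors of 189: [1, 3, 7, 9, 21, 27, 63, 189]. For each d | 189:
  d = 1: σ(1) · Id(189/1) = 1 · 189 = 189
  d = 3: σ(3) · Id(189/3) = 4 · 63 = 252
  d = 7: σ(7) · Id(189/7) = 8 · 27 = 216
  d = 9: σ(9) · Id(189/9) = 13 · 21 = 273
  d = 21: σ(21) · Id(189/21) = 32 · 9 = 288
  d = 27: σ(27) · Id(189/27) = 40 · 7 = 280
  d = 63: σ(63) · Id(189/63) = 104 · 3 = 312
  d = 189: σ(189) · Id(189/189) = 320 · 1 = 320
Summing: (σ * Id)(189) = 189 + 252 + 216 + 273 + 288 + 280 + 312 + 320 = 2130.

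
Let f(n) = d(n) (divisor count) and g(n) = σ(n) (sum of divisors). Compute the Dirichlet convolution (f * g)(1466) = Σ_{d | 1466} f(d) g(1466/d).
(d * σ)(1466) = 3680

Divisors of 1466: [1, 2, 733, 1466]. For each d | 1466:
  d = 1: d(1) · σ(1466/1) = 1 · 2202 = 2202
  d = 2: d(2) · σ(1466/2) = 2 · 734 = 1468
  d = 733: d(733) · σ(1466/733) = 2 · 3 = 6
  d = 1466: d(1466) · σ(1466/1466) = 4 · 1 = 4
Summing: (d * σ)(1466) = 2202 + 1468 + 6 + 4 = 3680.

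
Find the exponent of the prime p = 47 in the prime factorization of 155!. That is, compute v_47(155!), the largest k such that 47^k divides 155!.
v_47(155!) = 3

Legendre's formula: v_p(n!) = Σ_{k ≥ 1} ⌊n / p^k⌋. For p = 47, n = 155, the terms are:
  ⌊155/47^1⌋ = ⌊155/47⌋ = 3
(the next term ⌊155/47^2⌋ = 0, terminating the sum). Summing: v_47(155!) = 3 = 3.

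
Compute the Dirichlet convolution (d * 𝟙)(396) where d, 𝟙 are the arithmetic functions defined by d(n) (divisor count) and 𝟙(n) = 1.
(d * 𝟙)(396) = 108

Divisors of 396: [1, 2, 3, 4, 6, 9, 11, 12, 18, 22, 33, 36, 44, 66, 99, 132, 198, 396]. For each d | 396:
  d = 1: d(1) · 𝟙(396/1) = 1 · 1 = 1
  d = 2: d(2) · 𝟙(396/2) = 2 · 1 = 2
  d = 3: d(3) · 𝟙(396/3) = 2 · 1 = 2
  d = 4: d(4) · 𝟙(396/4) = 3 · 1 = 3
  d = 6: d(6) · 𝟙(396/6) = 4 · 1 = 4
  d = 9: d(9) · 𝟙(396/9) = 3 · 1 = 3
  d = 11: d(11) · 𝟙(396/11) = 2 · 1 = 2
  d = 12: d(12) · 𝟙(396/12) = 6 · 1 = 6
  d = 18: d(18) · 𝟙(396/18) = 6 · 1 = 6
  d = 22: d(22) · 𝟙(396/22) = 4 · 1 = 4
  d = 33: d(33) · 𝟙(396/33) = 4 · 1 = 4
  d = 36: d(36) · 𝟙(396/36) = 9 · 1 = 9
  d = 44: d(44) · 𝟙(396/44) = 6 · 1 = 6
  d = 66: d(66) · 𝟙(396/66) = 8 · 1 = 8
  d = 99: d(99) · 𝟙(396/99) = 6 · 1 = 6
  d = 132: d(132) · 𝟙(396/132) = 12 · 1 = 12
  d = 198: d(198) · 𝟙(396/198) = 12 · 1 = 12
  d = 396: d(396) · 𝟙(396/396) = 18 · 1 = 18
Summing: (d * 𝟙)(396) = 1 + 2 + 2 + 3 + 4 + 3 + 2 + 6 + 6 + 4 + 4 + 9 + 6 + 8 + 6 + 12 + 12 + 18 = 108.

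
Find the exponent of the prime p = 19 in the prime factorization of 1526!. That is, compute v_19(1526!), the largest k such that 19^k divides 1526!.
v_19(1526!) = 84

Legendre's formula: v_p(n!) = Σ_{k ≥ 1} ⌊n / p^k⌋. For p = 19, n = 1526, the terms are:
  ⌊1526/19^1⌋ = ⌊1526/19⌋ = 80
  ⌊1526/19^2⌋ = ⌊1526/361⌋ = 4
(the next term ⌊1526/19^3⌋ = 0, terminating the sum). Summing: v_19(1526!) = 80 + 4 = 84.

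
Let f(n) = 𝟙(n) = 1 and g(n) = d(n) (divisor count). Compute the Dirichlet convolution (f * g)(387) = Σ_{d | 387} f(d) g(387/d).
(𝟙 * d)(387) = 18

Divisors of 387: [1, 3, 9, 43, 129, 387]. For each d | 387:
  d = 1: 𝟙(1) · d(387/1) = 1 · 6 = 6
  d = 3: 𝟙(3) · d(387/3) = 1 · 4 = 4
  d = 9: 𝟙(9) · d(387/9) = 1 · 2 = 2
  d = 43: 𝟙(43) · d(387/43) = 1 · 3 = 3
  d = 129: 𝟙(129) · d(387/129) = 1 · 2 = 2
  d = 387: 𝟙(387) · d(387/387) = 1 · 1 = 1
Summing: (𝟙 * d)(387) = 6 + 4 + 2 + 3 + 2 + 1 = 18.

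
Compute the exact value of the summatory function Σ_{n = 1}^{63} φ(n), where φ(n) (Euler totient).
Σ_{n ≤ 63} φ(n) = 1228

Compute φ(n) for each 1 ≤ n ≤ 63: φ(1) = 1, φ(2) = 1, φ(3) = 2, φ(4) = 2, φ(5) = 4, φ(6) = 2, φ(7) = 6, φ(8) = 4, φ(9) = 6, φ(10) = 4, φ(11) = 10, φ(12) = 4, φ(13) = 12, φ(14) = 6, φ(15) = 8, φ(16) = 8, φ(17) = 16, φ(18) = 6, φ(19) = 18, φ(20) = 8, φ(21) = 12, φ(22) = 10, φ(23) = 22, φ(24) = 8, φ(25) = 20, φ(26) = 12, φ(27) = 18, φ(28) = 12, φ(29) = 28, φ(30) = 8, φ(31) = 30, φ(32) = 16, φ(33) = 20, φ(34) = 16, φ(35) = 24, φ(36) = 12, φ(37) = 36, φ(38) = 18, φ(39) = 24, φ(40) = 16, φ(41) = 40, φ(42) = 12, φ(43) = 42, φ(44) = 20, φ(45) = 24, φ(46) = 22, φ(47) = 46, φ(48) = 16, φ(49) = 42, φ(50) = 20, φ(51) = 32, φ(52) = 24, φ(53) = 52, φ(54) = 18, φ(55) = 40, φ(56) = 24, φ(57) = 36, φ(58) = 28, φ(59) = 58, φ(60) = 16, φ(61) = 60, φ(62) = 30, φ(63) = 36. Summing all 63 values: 1228. (Average order: Σ_{n ≤ x} φ(n) ~ (3/π²) x². For x = 63, (3/π²)·63² ≈ 1206.43.)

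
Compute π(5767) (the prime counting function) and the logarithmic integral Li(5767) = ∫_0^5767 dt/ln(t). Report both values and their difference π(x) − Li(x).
π(5767) = 757;  Li(5767) ≈ 773.57;  π(x) − Li(x) ≈ -16.57.

Direct count of primes ≤ 5767 gives π(5767) = 757. Numerical evaluation of the logarithmic integral gives Li(5767) ≈ 773.57. The difference π(x) − Li(x) ≈ -16.57 is typically negative for small/moderate x (Li(x) overestimates), though Littlewood's theorem shows this sign changes infinitely often.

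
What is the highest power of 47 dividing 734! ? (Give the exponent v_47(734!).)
v_47(734!) = 15

Legendre's formula: v_p(n!) = Σ_{k ≥ 1} ⌊n / p^k⌋. For p = 47, n = 734, the terms are:
  ⌊734/47^1⌋ = ⌊734/47⌋ = 15
(the next term ⌊734/47^2⌋ = 0, terminating the sum). Summing: v_47(734!) = 15 = 15.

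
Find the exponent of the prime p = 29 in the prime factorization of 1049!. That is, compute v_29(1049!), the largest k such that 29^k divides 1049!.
v_29(1049!) = 37

Legendre's formula: v_p(n!) = Σ_{k ≥ 1} ⌊n / p^k⌋. For p = 29, n = 1049, the terms are:
  ⌊1049/29^1⌋ = ⌊1049/29⌋ = 36
  ⌊1049/29^2⌋ = ⌊1049/841⌋ = 1
(the next term ⌊1049/29^3⌋ = 0, terminating the sum). Summing: v_29(1049!) = 36 + 1 = 37.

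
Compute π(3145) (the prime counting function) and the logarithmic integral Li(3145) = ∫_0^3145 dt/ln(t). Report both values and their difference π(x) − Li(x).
π(3145) = 446;  Li(3145) ≈ 460.82;  π(x) − Li(x) ≈ -14.82.

Direct count of primes ≤ 3145 gives π(3145) = 446. Numerical evaluation of the logarithmic integral gives Li(3145) ≈ 460.82. The difference π(x) − Li(x) ≈ -14.82 is typically negative for small/moderate x (Li(x) overestimates), though Littlewood's theorem shows this sign changes infinitely often.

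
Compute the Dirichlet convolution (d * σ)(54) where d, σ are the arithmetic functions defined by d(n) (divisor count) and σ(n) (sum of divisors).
(d * σ)(54) = 410

Divisors of 54: [1, 2, 3, 6, 9, 18, 27, 54]. For each d | 54:
  d = 1: d(1) · σ(54/1) = 1 · 120 = 120
  d = 2: d(2) · σ(54/2) = 2 · 40 = 80
  d = 3: d(3) · σ(54/3) = 2 · 39 = 78
  d = 6: d(6) · σ(54/6) = 4 · 13 = 52
  d = 9: d(9) · σ(54/9) = 3 · 12 = 36
  d = 18: d(18) · σ(54/18) = 6 · 4 = 24
  d = 27: d(27) · σ(54/27) = 4 · 3 = 12
  d = 54: d(54) · σ(54/54) = 8 · 1 = 8
Summing: (d * σ)(54) = 120 + 80 + 78 + 52 + 36 + 24 + 12 + 8 = 410.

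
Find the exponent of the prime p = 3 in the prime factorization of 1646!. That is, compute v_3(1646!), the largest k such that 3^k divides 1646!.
v_3(1646!) = 818

Legendre's formula: v_p(n!) = Σ_{k ≥ 1} ⌊n / p^k⌋. For p = 3, n = 1646, the terms are:
  ⌊1646/3^1⌋ = ⌊1646/3⌋ = 548
  ⌊1646/3^2⌋ = ⌊1646/9⌋ = 182
  ⌊1646/3^3⌋ = ⌊1646/27⌋ = 60
  ⌊1646/3^4⌋ = ⌊1646/81⌋ = 20
  ⌊1646/3^5⌋ = ⌊1646/243⌋ = 6
  ⌊1646/3^6⌋ = ⌊1646/729⌋ = 2
(the next term ⌊1646/3^7⌋ = 0, terminating the sum). Summing: v_3(1646!) = 548 + 182 + 60 + 20 + 6 + 2 = 818.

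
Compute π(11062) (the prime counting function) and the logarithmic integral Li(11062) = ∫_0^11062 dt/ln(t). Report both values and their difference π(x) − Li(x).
π(11062) = 1340;  Li(11062) ≈ 1360.80;  π(x) − Li(x) ≈ -20.80.

Direct count of primes ≤ 11062 gives π(11062) = 1340. Numerical evaluation of the logarithmic integral gives Li(11062) ≈ 1360.80. The difference π(x) − Li(x) ≈ -20.80 is typically negative for small/moderate x (Li(x) overestimates), though Littlewood's theorem shows this sign changes infinitely often.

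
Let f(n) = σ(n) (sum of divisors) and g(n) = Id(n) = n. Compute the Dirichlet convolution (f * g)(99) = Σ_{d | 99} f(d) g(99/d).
(σ * Id)(99) = 782

Divisors of 99: [1, 3, 9, 11, 33, 99]. For each d | 99:
  d = 1: σ(1) · Id(99/1) = 1 · 99 = 99
  d = 3: σ(3) · Id(99/3) = 4 · 33 = 132
  d = 9: σ(9) · Id(99/9) = 13 · 11 = 143
  d = 11: σ(11) · Id(99/11) = 12 · 9 = 108
  d = 33: σ(33) · Id(99/33) = 48 · 3 = 144
  d = 99: σ(99) · Id(99/99) = 156 · 1 = 156
Summing: (σ * Id)(99) = 99 + 132 + 143 + 108 + 144 + 156 = 782.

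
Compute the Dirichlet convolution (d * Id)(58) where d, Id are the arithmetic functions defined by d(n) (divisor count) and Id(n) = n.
(d * Id)(58) = 124

Divisors of 58: [1, 2, 29, 58]. For each d | 58:
  d = 1: d(1) · Id(58/1) = 1 · 58 = 58
  d = 2: d(2) · Id(58/2) = 2 · 29 = 58
  d = 29: d(29) · Id(58/29) = 2 · 2 = 4
  d = 58: d(58) · Id(58/58) = 4 · 1 = 4
Summing: (d * Id)(58) = 58 + 58 + 4 + 4 = 124.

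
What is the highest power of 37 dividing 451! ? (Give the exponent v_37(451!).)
v_37(451!) = 12

Legendre's formula: v_p(n!) = Σ_{k ≥ 1} ⌊n / p^k⌋. For p = 37, n = 451, the terms are:
  ⌊451/37^1⌋ = ⌊451/37⌋ = 12
(the next term ⌊451/37^2⌋ = 0, terminating the sum). Summing: v_37(451!) = 12 = 12.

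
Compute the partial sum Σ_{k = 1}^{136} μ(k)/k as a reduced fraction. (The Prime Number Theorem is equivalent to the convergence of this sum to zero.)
Σ μ(k)/k = 1798157260399775266990045811129040783798487774562/262948239526313870385685898536205956450305483726315

Values of μ(k) for 1 ≤ k ≤ 136: μ(1) = 1, μ(2) = -1, μ(3) = -1, μ(5) = -1, μ(6) = 1, μ(7) = -1, μ(10) = 1, μ(11) = -1, μ(13) = -1, μ(14) = 1, μ(15) = 1, μ(17) = -1, μ(19) = -1, μ(21) = 1, μ(22) = 1, μ(23) = -1, μ(26) = 1, μ(29) = -1, μ(30) = -1, μ(31) = -1, μ(33) = 1, μ(34) = 1, μ(35) = 1, μ(37) = -1, μ(38) = 1, μ(39) = 1, μ(41) = -1, μ(42) = -1, μ(43) = -1, μ(46) = 1, μ(47) = -1, μ(51) = 1, μ(53) = -1, μ(55) = 1, μ(57) = 1, μ(58) = 1, μ(59) = -1, μ(61) = -1, μ(62) = 1, μ(65) = 1, μ(66) = -1, μ(67) = -1, μ(69) = 1, μ(70) = -1, μ(71) = -1, μ(73) = -1, μ(74) = 1, μ(77) = 1, μ(78) = -1, μ(79) = -1, μ(82) = 1, μ(83) = -1, μ(85) = 1, μ(86) = 1, μ(87) = 1, μ(89) = -1, μ(91) = 1, μ(93) = 1, μ(94) = 1, μ(95) = 1, μ(97) = -1, μ(101) = -1, μ(102) = -1, μ(103) = -1, μ(105) = -1, μ(106) = 1, μ(107) = -1, μ(109) = -1, μ(110) = -1, μ(111) = 1, μ(113) = -1, μ(114) = -1, μ(115) = 1, μ(118) = 1, μ(119) = 1, μ(122) = 1, μ(123) = 1, μ(127) = -1, μ(129) = 1, μ(130) = -1, μ(131) = -1, μ(133) = 1, μ(134) = 1, with μ = 0 on non-squarefree integers. Summing μ(k)/k for k where μ(k) ≠ 0 gives 1798157260399775266990045811129040783798487774562/262948239526313870385685898536205956450305483726315 ≈ 0.0068. (PNT ⟺ this sum → 0 as n → ∞.)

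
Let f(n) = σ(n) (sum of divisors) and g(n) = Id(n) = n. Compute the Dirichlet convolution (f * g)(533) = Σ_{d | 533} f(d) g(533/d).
(σ * Id)(533) = 2241

Divisors of 533: [1, 13, 41, 533]. For each d | 533:
  d = 1: σ(1) · Id(533/1) = 1 · 533 = 533
  d = 13: σ(13) · Id(533/13) = 14 · 41 = 574
  d = 41: σ(41) · Id(533/41) = 42 · 13 = 546
  d = 533: σ(533) · Id(533/533) = 588 · 1 = 588
Summing: (σ * Id)(533) = 533 + 574 + 546 + 588 = 2241.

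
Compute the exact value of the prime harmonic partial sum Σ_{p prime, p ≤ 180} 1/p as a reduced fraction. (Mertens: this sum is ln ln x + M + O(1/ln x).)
Σ 1/p = 57342808417705079663327936281722405984299104369358607649920332497341973/29819592777931214269172453467810429868925511217482600306406141434158090

π(180) = 41, so the primes ≤ 180 are [2, 3, 5, 7, 11, 13, 17, 19, 23, 29, 31, 37, 41, 43, 47, 53, 59, 61, 67, 71, 73, 79, 83, 89, 97, 101, 103, 107, 109, 113, 127, 131, 137, 139, 149, 151, 157, 163, 167, 173, 179]. Summing 1/p over these primes: 57342808417705079663327936281722405984299104369358607649920332497341973/29819592777931214269172453467810429868925511217482600306406141434158090 ≈ 1.9230. Mertens estimate ln ln(180) + 0.2615 ≈ 1.9088.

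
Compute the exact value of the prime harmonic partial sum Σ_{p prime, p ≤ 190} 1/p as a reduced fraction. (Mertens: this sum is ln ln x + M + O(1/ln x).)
Σ 1/p = 10408867916382550633331528920459565913027063402071390584941986323453055203/5397346292805549782720214077673687806275517530364350655459511599582614290

π(190) = 42, so the primes ≤ 190 are [2, 3, 5, 7, 11, 13, 17, 19, 23, 29, 31, 37, 41, 43, 47, 53, 59, 61, 67, 71, 73, 79, 83, 89, 97, 101, 103, 107, 109, 113, 127, 131, 137, 139, 149, 151, 157, 163, 167, 173, 179, 181]. Summing 1/p over these primes: 10408867916382550633331528920459565913027063402071390584941986323453055203/5397346292805549782720214077673687806275517530364350655459511599582614290 ≈ 1.9285. Mertens estimate ln ln(190) + 0.2615 ≈ 1.9192.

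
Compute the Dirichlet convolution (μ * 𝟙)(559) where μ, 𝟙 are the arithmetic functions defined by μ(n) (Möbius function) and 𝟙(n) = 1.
(μ * 𝟙)(559) = 0

Divisors of 559: [1, 13, 43, 559]. For each d | 559:
  d = 1: μ(1) · 𝟙(559/1) = 1 · 1 = 1
  d = 13: μ(13) · 𝟙(559/13) = -1 · 1 = -1
  d = 43: μ(43) · 𝟙(559/43) = -1 · 1 = -1
  d = 559: μ(559) · 𝟙(559/559) = 1 · 1 = 1
Summing: (μ * 𝟙)(559) = 1 + -1 + -1 + 1 = 0.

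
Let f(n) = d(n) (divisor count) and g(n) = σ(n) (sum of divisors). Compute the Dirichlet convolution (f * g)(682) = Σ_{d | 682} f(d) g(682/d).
(d * σ)(682) = 2380

Divisors of 682: [1, 2, 11, 22, 31, 62, 341, 682]. For each d | 682:
  d = 1: d(1) · σ(682/1) = 1 · 1152 = 1152
  d = 2: d(2) · σ(682/2) = 2 · 384 = 768
  d = 11: d(11) · σ(682/11) = 2 · 96 = 192
  d = 22: d(22) · σ(682/22) = 4 · 32 = 128
  d = 31: d(31) · σ(682/31) = 2 · 36 = 72
  d = 62: d(62) · σ(682/62) = 4 · 12 = 48
  d = 341: d(341) · σ(682/341) = 4 · 3 = 12
  d = 682: d(682) · σ(682/682) = 8 · 1 = 8
Summing: (d * σ)(682) = 1152 + 768 + 192 + 128 + 72 + 48 + 12 + 8 = 2380.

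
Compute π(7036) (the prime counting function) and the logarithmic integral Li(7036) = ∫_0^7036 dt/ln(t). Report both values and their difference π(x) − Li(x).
π(7036) = 904;  Li(7036) ≈ 918.40;  π(x) − Li(x) ≈ -14.40.

Direct count of primes ≤ 7036 gives π(7036) = 904. Numerical evaluation of the logarithmic integral gives Li(7036) ≈ 918.40. The difference π(x) − Li(x) ≈ -14.40 is typically negative for small/moderate x (Li(x) overestimates), though Littlewood's theorem shows this sign changes infinitely often.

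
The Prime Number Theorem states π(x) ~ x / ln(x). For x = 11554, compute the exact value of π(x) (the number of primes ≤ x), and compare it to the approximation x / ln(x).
π(11554) = 1392;  x/ln(x) ≈ 1235.09;  relative error ≈ 11.27%.

Directly count primes up to 11554: π(11554) = 1392. The PNT approximation gives 11554/ln(11554) ≈ 11554/9.35479 ≈ 1235.09. Relative error (π(x) − x/ln(x)) / π(x) ≈ 11.27%; the approximation is known to undercount slightly (Li(x) is a better estimate).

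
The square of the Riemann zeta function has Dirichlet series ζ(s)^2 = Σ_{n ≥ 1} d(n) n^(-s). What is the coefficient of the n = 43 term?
d(43) = 2

ζ(s)^2 = (Σ 1/m^s)(Σ 1/k^s). The coefficient of 1/n^s in the product is the number of ordered pairs (m, k) with mk = n, which equals d(n). For n = 43, divisors are [1, 43], so d(43) = 2.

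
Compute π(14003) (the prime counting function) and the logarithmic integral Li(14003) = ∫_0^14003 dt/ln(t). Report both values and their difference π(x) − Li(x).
π(14003) = 1652;  Li(14003) ≈ 1672.57;  π(x) − Li(x) ≈ -20.57.

Direct count of primes ≤ 14003 gives π(14003) = 1652. Numerical evaluation of the logarithmic integral gives Li(14003) ≈ 1672.57. The difference π(x) − Li(x) ≈ -20.57 is typically negative for small/moderate x (Li(x) overestimates), though Littlewood's theorem shows this sign changes infinitely often.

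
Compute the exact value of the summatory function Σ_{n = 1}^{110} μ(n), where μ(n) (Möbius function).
Σ_{n ≤ 110} μ(n) = -5

Compute μ(n) for each 1 ≤ n ≤ 110: μ(1) = 1, μ(2) = -1, μ(3) = -1, μ(4) = 0, μ(5) = -1, μ(6) = 1, μ(7) = -1, μ(8) = 0, μ(9) = 0, μ(10) = 1, μ(11) = -1, μ(12) = 0, μ(13) = -1, μ(14) = 1, μ(15) = 1, μ(16) = 0, μ(17) = -1, μ(18) = 0, μ(19) = -1, μ(20) = 0, μ(21) = 1, μ(22) = 1, μ(23) = -1, μ(24) = 0, μ(25) = 0, μ(26) = 1, μ(27) = 0, μ(28) = 0, μ(29) = -1, μ(30) = -1, μ(31) = -1, μ(32) = 0, μ(33) = 1, μ(34) = 1, μ(35) = 1, μ(36) = 0, μ(37) = -1, μ(38) = 1, μ(39) = 1, μ(40) = 0, μ(41) = -1, μ(42) = -1, μ(43) = -1, μ(44) = 0, μ(45) = 0, μ(46) = 1, μ(47) = -1, μ(48) = 0, μ(49) = 0, μ(50) = 0, μ(51) = 1, μ(52) = 0, μ(53) = -1, μ(54) = 0, μ(55) = 1, μ(56) = 0, μ(57) = 1, μ(58) = 1, μ(59) = -1, μ(60) = 0, μ(61) = -1, μ(62) = 1, μ(63) = 0, μ(64) = 0, μ(65) = 1, μ(66) = -1, μ(67) = -1, μ(68) = 0, μ(69) = 1, μ(70) = -1, μ(71) = -1, μ(72) = 0, μ(73) = -1, μ(74) = 1, μ(75) = 0, μ(76) = 0, μ(77) = 1, μ(78) = -1, μ(79) = -1, μ(80) = 0, μ(81) = 0, μ(82) = 1, μ(83) = -1, μ(84) = 0, μ(85) = 1, μ(86) = 1, μ(87) = 1, μ(88) = 0, μ(89) = -1, μ(90) = 0, μ(91) = 1, μ(92) = 0, μ(93) = 1, μ(94) = 1, μ(95) = 1, μ(96) = 0, μ(97) = -1, μ(98) = 0, μ(99) = 0, μ(100) = 0, μ(101) = -1, μ(102) = -1, μ(103) = -1, μ(104) = 0, μ(105) = -1, μ(106) = 1, μ(107) = -1, μ(108) = 0, μ(109) = -1, μ(110) = -1. Summing all 110 values: -5. (Mertens function M(x) = Σ_{n ≤ x} μ(n); on average M(x) should be small (PNT ⟺ M(x) = o(x)).)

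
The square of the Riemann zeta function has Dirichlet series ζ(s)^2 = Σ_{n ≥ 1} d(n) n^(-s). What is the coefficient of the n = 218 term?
d(218) = 4

ζ(s)^2 = (Σ 1/m^s)(Σ 1/k^s). The coefficient of 1/n^s in the product is the number of ordered pairs (m, k) with mk = n, which equals d(n). For n = 218, divisors are [1, 2, 109, 218], so d(218) = 4.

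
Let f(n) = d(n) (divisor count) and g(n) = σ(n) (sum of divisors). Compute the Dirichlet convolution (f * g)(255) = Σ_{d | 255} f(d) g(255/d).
(d * σ)(255) = 960

Divisors of 255: [1, 3, 5, 15, 17, 51, 85, 255]. For each d | 255:
  d = 1: d(1) · σ(255/1) = 1 · 432 = 432
  d = 3: d(3) · σ(255/3) = 2 · 108 = 216
  d = 5: d(5) · σ(255/5) = 2 · 72 = 144
  d = 15: d(15) · σ(255/15) = 4 · 18 = 72
  d = 17: d(17) · σ(255/17) = 2 · 24 = 48
  d = 51: d(51) · σ(255/51) = 4 · 6 = 24
  d = 85: d(85) · σ(255/85) = 4 · 4 = 16
  d = 255: d(255) · σ(255/255) = 8 · 1 = 8
Summing: (d * σ)(255) = 432 + 216 + 144 + 72 + 48 + 24 + 16 + 8 = 960.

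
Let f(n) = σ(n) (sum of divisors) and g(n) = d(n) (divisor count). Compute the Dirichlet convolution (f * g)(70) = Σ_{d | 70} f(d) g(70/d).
(σ * d)(70) = 400

Divisors of 70: [1, 2, 5, 7, 10, 14, 35, 70]. For each d | 70:
  d = 1: σ(1) · d(70/1) = 1 · 8 = 8
  d = 2: σ(2) · d(70/2) = 3 · 4 = 12
  d = 5: σ(5) · d(70/5) = 6 · 4 = 24
  d = 7: σ(7) · d(70/7) = 8 · 4 = 32
  d = 10: σ(10) · d(70/10) = 18 · 2 = 36
  d = 14: σ(14) · d(70/14) = 24 · 2 = 48
  d = 35: σ(35) · d(70/35) = 48 · 2 = 96
  d = 70: σ(70) · d(70/70) = 144 · 1 = 144
Summing: (σ * d)(70) = 8 + 12 + 24 + 32 + 36 + 48 + 96 + 144 = 400.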